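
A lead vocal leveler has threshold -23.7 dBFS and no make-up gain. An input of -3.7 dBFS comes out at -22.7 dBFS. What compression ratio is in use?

Input overshoot = -3.7 − (-23.7) = 20 dB; output overshoot = -22.7 − (-23.7) = 1 dB.
Ratio = 20 / 1 = 20.

20:1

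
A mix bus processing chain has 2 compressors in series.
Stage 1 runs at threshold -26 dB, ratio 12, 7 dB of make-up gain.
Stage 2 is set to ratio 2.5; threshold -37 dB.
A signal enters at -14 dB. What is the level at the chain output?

-29.4 dB

Stage 1: overshoot 12 dB → 12/12 = 1 dB → -25 dB; +7 dB make-up → -18 dB.
Stage 2: 19 dB above -37 dB, reduced 2.5:1 to 7.6 dB above → -29.4 dB.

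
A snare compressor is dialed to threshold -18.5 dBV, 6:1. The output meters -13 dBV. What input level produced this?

14.5 dBV

That's 5.5 dB above the -18.5 dBV threshold.
Undo the ratio: input overshoot = 5.5 × 6 = 33 dB, giving input = 14.5 dBV.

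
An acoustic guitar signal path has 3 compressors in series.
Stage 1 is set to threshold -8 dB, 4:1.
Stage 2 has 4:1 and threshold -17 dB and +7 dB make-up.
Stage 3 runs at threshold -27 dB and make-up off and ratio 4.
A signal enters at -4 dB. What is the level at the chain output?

-22.125 dB

Stage 1: 4 dB above -8 dB, reduced 4:1 to 1 dB above → -7 dB.
Stage 2: overshoot 10 dB → 10/4 = 2.5 dB → -14.5 dB; +7 dB make-up → -7.5 dB.
Stage 3: overshoot 19.5 dB → 19.5/4 = 4.875 dB → -22.125 dB.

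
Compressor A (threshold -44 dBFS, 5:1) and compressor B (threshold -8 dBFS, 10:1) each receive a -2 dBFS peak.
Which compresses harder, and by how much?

A, by 28.2 dB

A: overshoot 42 dB → output overshoot 8.4 dB → GR 33.6 dB.
B: overshoot 6 dB → output overshoot 0.6 dB → GR 5.4 dB.
A applies 28.2 dB more gain reduction.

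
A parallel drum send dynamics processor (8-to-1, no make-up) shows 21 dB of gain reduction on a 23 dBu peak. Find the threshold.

-1 dBu

Gain reduction = 23 − 2 = 21 dB; output overshoot = GR / (R − 1) = 21 / 7 = 3 dB.
Threshold = output − output overshoot = 2 − 3 = -1 dBu.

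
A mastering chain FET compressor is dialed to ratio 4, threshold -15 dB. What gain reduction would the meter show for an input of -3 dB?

9 dB

Overshoot = -3 − (-15) = 12 dB.
A 4:1 ratio leaves 3 dB of that excess.
So the signal is attenuated by 12 − 3 = 9 dB.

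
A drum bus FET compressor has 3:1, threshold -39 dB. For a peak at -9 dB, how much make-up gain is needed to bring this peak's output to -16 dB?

13 dB

The peak compresses to -39 + 30/3 = -29 dB.
To reach -16 dB requires -16 − (-29) = 13 dB of make-up.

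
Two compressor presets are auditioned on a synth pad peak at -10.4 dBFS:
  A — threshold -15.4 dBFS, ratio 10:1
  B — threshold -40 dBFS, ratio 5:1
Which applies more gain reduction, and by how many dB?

B, by 19.18 dB

A: 5 dB over, compressed to 0.5 dB over, so 4.5 dB of GR.
B: 29.6 dB over, compressed to 5.92 dB over, so 23.68 dB of GR.
B reduces 19.18 dB more.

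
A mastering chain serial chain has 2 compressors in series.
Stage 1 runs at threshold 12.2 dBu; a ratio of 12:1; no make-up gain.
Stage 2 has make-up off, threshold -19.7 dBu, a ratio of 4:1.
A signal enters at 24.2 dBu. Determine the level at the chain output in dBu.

Stage 1: 12 dB above 12.2 dBu, reduced 12:1 to 1 dB above → 13.2 dBu.
Stage 2: overshoot 32.9 dB → 32.9/4 = 8.225 dB → -11.475 dBu.

-11.475 dBu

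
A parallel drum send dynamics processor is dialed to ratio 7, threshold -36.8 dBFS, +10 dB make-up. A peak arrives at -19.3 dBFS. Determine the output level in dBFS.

Overshoot: -19.3 − (-36.8) = 17.5 dB.
The 17.5 dB excess becomes 2.5 dB after 7:1 reduction.
Output = -36.8 + 2.5 = -34.3 dBFS; make-up adds 10 dB, giving -24.3 dBFS.

-24.3 dBFS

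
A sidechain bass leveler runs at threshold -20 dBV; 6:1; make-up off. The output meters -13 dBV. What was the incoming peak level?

22 dBV

Post-compression overshoot = -13 − (-20) = 7 dB.
Undo the ratio: input overshoot = 7 × 6 = 42 dB, giving input = 22 dBV.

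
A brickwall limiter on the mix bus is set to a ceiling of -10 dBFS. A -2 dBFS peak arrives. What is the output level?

-10 dBFS

A brickwall limiter is an ∞:1 compressor: any input above the ceiling is clamped to -10 dBFS.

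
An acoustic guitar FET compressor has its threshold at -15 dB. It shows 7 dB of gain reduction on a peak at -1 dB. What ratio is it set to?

2:1

Input overshoot = -1 − (-15) = 14 dB.
Output overshoot = 14 − 7 = 7 dB.
Ratio = input overshoot / output overshoot = 14 / 7 = 2.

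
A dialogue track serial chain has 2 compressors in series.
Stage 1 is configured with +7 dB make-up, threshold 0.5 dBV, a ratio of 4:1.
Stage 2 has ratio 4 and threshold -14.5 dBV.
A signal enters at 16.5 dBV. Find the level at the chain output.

-8 dBV

Stage 1: 16 dB above 0.5 dBV, reduced 4:1 to 4 dB above → 4.5 dBV; +7 dB make-up → 11.5 dBV.
Stage 2: 26 dB above -14.5 dBV, reduced 4:1 to 6.5 dB above → -8 dBV.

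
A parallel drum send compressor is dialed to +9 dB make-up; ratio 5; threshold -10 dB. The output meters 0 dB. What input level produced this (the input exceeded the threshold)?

-5 dB

Remove make-up: 0 − 9 = -9 dB.
That's 1 dB above the -10 dB threshold.
Input overshoot = R × output overshoot = 5 dB → input = -10 + 5 = -5 dB.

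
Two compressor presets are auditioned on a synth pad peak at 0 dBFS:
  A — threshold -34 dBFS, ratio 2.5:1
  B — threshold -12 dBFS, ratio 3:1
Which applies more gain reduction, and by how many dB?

A, by 12.4 dB

A: 34 dB over, compressed to 13.6 dB over, so 20.4 dB of GR.
B: 12 dB over, compressed to 4 dB over, so 8 dB of GR.
A reduces 12.4 dB more.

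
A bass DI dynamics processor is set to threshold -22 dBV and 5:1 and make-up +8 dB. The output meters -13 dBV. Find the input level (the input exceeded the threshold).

-17 dBV

Remove make-up: -13 − 8 = -21 dBV.
Post-compression overshoot = -21 − (-22) = 1 dB.
Undo the ratio: input overshoot = 1 × 5 = 5 dB, giving input = -17 dBV.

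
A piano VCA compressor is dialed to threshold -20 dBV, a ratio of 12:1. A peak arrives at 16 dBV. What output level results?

-17 dBV

Overshoot: 16 − (-20) = 36 dB.
At 12:1 the overshoot is divided by 12, leaving 3 dB above threshold.
So the level is -20 + 3 = -17 dBV.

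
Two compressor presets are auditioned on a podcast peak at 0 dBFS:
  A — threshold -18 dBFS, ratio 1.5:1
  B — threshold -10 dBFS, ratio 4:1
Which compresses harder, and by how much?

A: overshoot 18 dB → output overshoot 12 dB → GR 6 dB.
B: overshoot 10 dB → output overshoot 2.5 dB → GR 7.5 dB.
B applies 1.5 dB more gain reduction.

B, by 1.5 dB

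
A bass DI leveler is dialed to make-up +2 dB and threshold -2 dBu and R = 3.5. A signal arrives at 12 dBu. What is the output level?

4 dBu

12 dBu sits 14 dB over threshold.
3.5:1 compression reduces that to 14/3.5 = 4 dB over.
That puts the output at 2 dBu; make-up adds 2 dB, giving 4 dBu.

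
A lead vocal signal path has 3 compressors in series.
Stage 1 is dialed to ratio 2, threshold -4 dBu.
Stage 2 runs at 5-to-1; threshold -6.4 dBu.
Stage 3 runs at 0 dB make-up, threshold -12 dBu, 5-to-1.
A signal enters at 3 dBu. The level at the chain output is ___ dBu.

-10.644 dBu

Stage 1: 7 dB above -4 dBu, reduced 2:1 to 3.5 dB above → -0.5 dBu.
Stage 2: overshoot 5.9 dB → 5.9/5 = 1.18 dB → -5.22 dBu.
Stage 3: overshoot 6.78 dB → 6.78/5 = 1.356 dB → -10.644 dBu.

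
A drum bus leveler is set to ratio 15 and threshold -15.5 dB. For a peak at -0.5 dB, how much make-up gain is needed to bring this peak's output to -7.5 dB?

Overshoot 15 dB → 15/15 = 1 dB after compression, so the compressed level is -15.5 + 1 = -14.5 dB.
Make-up = target − compressed = -7.5 − (-14.5) = 7 dB.

7 dB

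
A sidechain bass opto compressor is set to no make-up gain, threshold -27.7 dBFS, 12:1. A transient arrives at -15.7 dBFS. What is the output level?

-26.7 dBFS

-15.7 dBFS sits 12 dB over threshold.
At 12:1 the overshoot is divided by 12, leaving 1 dB above threshold.
That puts the output at -26.7 dBFS.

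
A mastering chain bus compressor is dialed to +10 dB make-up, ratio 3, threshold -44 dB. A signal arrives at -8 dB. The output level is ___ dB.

The input is 36 dB above the -44 dB threshold.
The 36 dB excess becomes 12 dB after 3:1 reduction.
Output = -44 + 12 = -32 dB; make-up adds 10 dB, giving -22 dB.

-22 dB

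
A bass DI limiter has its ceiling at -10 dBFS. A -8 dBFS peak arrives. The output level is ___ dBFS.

-10 dBFS

A brickwall limiter is an ∞:1 compressor: any input above the ceiling is clamped to -10 dBFS.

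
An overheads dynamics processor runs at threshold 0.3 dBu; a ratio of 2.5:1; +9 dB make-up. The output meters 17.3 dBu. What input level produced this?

Remove make-up: 17.3 − 9 = 8.3 dBu.
Post-compression overshoot = 8.3 − 0.3 = 8 dB.
Undo the ratio: input overshoot = 8 × 2.5 = 20 dB, giving input = 20.3 dBu.

20.3 dBu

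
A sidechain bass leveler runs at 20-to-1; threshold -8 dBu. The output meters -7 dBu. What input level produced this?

That's 1 dB above the -8 dBu threshold.
Undo the ratio: input overshoot = 1 × 20 = 20 dB, giving input = 12 dBu.

12 dBu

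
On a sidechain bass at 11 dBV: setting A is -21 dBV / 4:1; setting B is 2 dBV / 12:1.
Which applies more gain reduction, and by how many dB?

A, by 15.75 dB

A: GR = 32 − 32/4 = 24 dB.
B: GR = 9 − 9/12 = 8.25 dB.
Difference: 15.75 dB in favour of A.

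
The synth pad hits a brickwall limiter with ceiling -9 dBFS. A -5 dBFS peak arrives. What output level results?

The limiter clamps the peak to its -9 dBFS ceiling.

-9 dBFS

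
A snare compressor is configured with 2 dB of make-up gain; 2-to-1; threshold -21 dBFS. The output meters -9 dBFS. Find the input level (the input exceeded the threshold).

Remove make-up: -9 − 2 = -11 dBFS.
That's 10 dB above the -21 dBFS threshold.
Before 2:1 compression the overshoot was 10 × 2 = 20 dB, so input = -21 + 20 = -1 dBFS.

-1 dBFS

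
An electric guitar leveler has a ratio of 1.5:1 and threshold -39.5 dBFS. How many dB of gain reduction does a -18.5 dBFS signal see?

7 dB

Overshoot = -18.5 − (-39.5) = 21 dB.
A 1.5:1 ratio leaves 14 dB of that excess.
So the signal is attenuated by 21 − 14 = 7 dB.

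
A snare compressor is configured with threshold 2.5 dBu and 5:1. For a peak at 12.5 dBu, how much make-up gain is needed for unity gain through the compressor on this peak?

Overshoot 10 dB → 10/5 = 2 dB after compression, so the compressed level is 2.5 + 2 = 4.5 dBu.
Make-up = target − compressed = 12.5 − 4.5 = 8 dB.

8 dB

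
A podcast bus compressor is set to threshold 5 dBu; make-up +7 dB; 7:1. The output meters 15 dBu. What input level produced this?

Stripping the +7 dB make-up gives 8 dBu at the gain stage.
That's 3 dB above the 5 dBu threshold.
Undo the ratio: input overshoot = 3 × 7 = 21 dB, giving input = 26 dBu.

26 dBu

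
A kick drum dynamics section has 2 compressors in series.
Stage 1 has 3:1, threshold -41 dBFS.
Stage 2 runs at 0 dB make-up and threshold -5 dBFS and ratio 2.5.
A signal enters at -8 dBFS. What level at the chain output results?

Stage 1: overshoot 33 dB → 33/3 = 11 dB → -30 dBFS.
Stage 2: -30 dBFS ≤ -5 dBFS, so stage 2 doesn't engage; output -30 dBFS.

-30 dBFS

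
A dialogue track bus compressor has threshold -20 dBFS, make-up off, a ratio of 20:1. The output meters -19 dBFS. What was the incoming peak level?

The compressed level sits -19 − (-20) = 1 dB over threshold.
Input overshoot = R × output overshoot = 20 dB → input = -20 + 20 = 0 dBFS.

0 dBFS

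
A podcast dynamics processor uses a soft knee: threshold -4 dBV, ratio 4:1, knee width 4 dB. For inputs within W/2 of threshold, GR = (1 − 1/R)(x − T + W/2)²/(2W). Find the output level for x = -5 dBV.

x − T + W/2 = -5 − (-4) + 2 = 1.
GR = (1 − 1/4) × 1² / 8 = 0.75 × 1 / 8 = 0.09375 dB.
Output = -5 − 0.09375 = -5.09375 dBV.

-5.09375 dBV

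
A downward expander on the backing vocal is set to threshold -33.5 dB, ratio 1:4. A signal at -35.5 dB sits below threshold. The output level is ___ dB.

-41.5 dB

Undershoot = (-33.5) − (-35.5) = 2 dB.
At 1:4, that expands to 8 dB under threshold.
Output = -33.5 − 8 = -41.5 dB.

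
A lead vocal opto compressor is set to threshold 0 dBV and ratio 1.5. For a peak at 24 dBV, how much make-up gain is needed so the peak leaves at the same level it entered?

8 dB

Without make-up, output = threshold + overshoot/1.5 = 0 + 16 = 16 dBV.
Gap to target: 8 dB.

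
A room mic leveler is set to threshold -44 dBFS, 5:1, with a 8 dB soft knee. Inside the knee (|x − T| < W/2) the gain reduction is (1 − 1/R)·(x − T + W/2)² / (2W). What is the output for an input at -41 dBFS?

-43.45 dBFS

x − T + W/2 = -41 − (-44) + 4 = 7.
GR = (1 − 1/5) × 7² / 16 = 0.8 × 49 / 16 = 2.45 dB.
Output = -41 − 2.45 = -43.45 dBFS.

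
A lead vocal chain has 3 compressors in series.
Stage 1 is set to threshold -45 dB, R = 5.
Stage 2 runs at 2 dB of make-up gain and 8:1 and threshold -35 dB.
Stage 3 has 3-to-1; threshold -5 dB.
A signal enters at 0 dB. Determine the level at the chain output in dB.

Stage 1: 0 dB is 45 dB over -45 dB; at 5:1 that becomes 9 dB over, giving -36 dB.
Stage 2: -36 dB ≤ -35 dB, so stage 2 doesn't engage; make-up brings it to -34 dB.
Stage 3: below threshold (-34 ≤ -5); passes unchanged; output -34 dB.

-34 dB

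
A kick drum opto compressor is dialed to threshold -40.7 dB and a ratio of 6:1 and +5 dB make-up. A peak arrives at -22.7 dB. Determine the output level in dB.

The input is 18 dB above the -40.7 dB threshold.
At 6:1 the overshoot is divided by 6, leaving 3 dB above threshold.
Output = -40.7 + 3 = -37.7 dB; make-up adds 5 dB, giving -32.7 dB.

-32.7 dB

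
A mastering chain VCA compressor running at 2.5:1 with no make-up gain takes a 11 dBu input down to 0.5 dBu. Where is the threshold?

Input is 17.5 dB above T (since output overshoot × R = input overshoot: (0.5 − T)·2.5 = 11 − T gives T = -6.5 dBu).
Check: -6.5 + (11 − (-6.5))/2.5 = -6.5 + 7 = 0.5 dBu. ✓

-6.5 dBu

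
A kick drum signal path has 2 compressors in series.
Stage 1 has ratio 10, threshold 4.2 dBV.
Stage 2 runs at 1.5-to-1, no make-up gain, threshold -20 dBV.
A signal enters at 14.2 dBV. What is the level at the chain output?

Stage 1: 10 dB above 4.2 dBV, reduced 10:1 to 1 dB above → 5.2 dBV.
Stage 2: 25.2 dB above -20 dBV, reduced 1.5:1 to 16.8 dB above → -3.2 dBV.

-3.2 dBV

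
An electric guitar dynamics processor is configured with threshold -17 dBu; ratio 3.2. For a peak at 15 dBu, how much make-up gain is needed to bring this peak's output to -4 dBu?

Overshoot 32 dB → 32/3.2 = 10 dB after compression, so the compressed level is -17 + 10 = -7 dBu.
Make-up = target − compressed = -4 − (-7) = 3 dB.

3 dB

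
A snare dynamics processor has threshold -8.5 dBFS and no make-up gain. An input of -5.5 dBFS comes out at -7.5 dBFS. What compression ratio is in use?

3:1

Input overshoot = -5.5 − (-8.5) = 3 dB; output overshoot = -7.5 − (-8.5) = 1 dB.
Ratio = 3 / 1 = 3.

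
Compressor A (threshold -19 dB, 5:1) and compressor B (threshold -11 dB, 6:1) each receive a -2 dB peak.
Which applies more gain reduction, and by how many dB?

A: overshoot 17 dB → output overshoot 3.4 dB → GR 13.6 dB.
B: overshoot 9 dB → output overshoot 1.5 dB → GR 7.5 dB.
Difference: 6.1 dB in favour of A.

A, by 6.1 dB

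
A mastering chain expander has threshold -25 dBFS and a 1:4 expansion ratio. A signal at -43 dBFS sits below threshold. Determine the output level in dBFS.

-97 dBFS

Below threshold, a 1:4 expander applies gain = (4−1)×(T − x) of attenuation.
(4−1) × 18 = 54 dB, so output = -43 − 54 = -97 dBFS.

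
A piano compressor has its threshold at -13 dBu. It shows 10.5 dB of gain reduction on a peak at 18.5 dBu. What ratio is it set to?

Input overshoot = 18.5 − (-13) = 31.5 dB.
Output overshoot = 31.5 − 10.5 = 21 dB.
Ratio = input overshoot / output overshoot = 31.5 / 21 = 1.5.

1.5:1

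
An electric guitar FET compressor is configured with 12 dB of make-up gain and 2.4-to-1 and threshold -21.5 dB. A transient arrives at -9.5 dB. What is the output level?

-4.5 dB

Overshoot: -9.5 − (-21.5) = 12 dB.
The 12 dB excess becomes 5 dB after 2.4:1 reduction.
So the level is -21.5 + 5 = -16.5 dB; make-up adds 12 dB, giving -4.5 dB.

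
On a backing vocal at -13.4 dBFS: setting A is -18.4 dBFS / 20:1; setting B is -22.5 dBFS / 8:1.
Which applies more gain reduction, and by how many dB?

A: GR = 5 − 5/20 = 4.75 dB.
B: GR = 9.1 − 9.1/8 = 7.9625 dB.
Difference: 3.2125 dB in favour of B.

B, by 3.2125 dB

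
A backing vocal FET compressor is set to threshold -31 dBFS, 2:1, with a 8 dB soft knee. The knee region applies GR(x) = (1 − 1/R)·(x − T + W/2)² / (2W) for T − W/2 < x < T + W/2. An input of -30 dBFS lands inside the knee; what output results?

-30.78125 dBFS

x − T + W/2 = -30 − (-31) + 4 = 5.
GR = (1 − 1/2) × 5² / 16 = 0.5 × 25 / 16 = 0.78125 dB.
Output = -30 − 0.78125 = -30.78125 dBFS.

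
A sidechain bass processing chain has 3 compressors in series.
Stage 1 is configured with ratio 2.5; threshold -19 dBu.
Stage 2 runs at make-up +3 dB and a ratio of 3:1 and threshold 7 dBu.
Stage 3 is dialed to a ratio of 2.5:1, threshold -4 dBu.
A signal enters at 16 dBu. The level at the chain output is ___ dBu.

Stage 1: 16 dBu is 35 dB over -19 dBu; at 2.5:1 that becomes 14 dB over, giving -5 dBu.
Stage 2: -5 dBu is at or below the 7 dBu threshold — no compression; make-up brings it to -2 dBu.
Stage 3: -2 dBu is 2 dB over -4 dBu; at 2.5:1 that becomes 0.8 dB over, giving -3.2 dBu.

-3.2 dBu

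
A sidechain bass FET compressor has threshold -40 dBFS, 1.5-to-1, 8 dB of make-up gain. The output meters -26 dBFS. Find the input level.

-31 dBFS

Remove make-up: -26 − 8 = -34 dBFS.
Post-compression overshoot = -34 − (-40) = 6 dB.
Undo the ratio: input overshoot = 6 × 1.5 = 9 dB, giving input = -31 dBFS.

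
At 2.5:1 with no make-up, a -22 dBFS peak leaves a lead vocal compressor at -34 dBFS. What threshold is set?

Gain reduction = -22 − (-34) = 12 dB; output overshoot = GR / (R − 1) = 12 / 1.5 = 8 dB.
Threshold = output − output overshoot = -34 − 8 = -42 dBFS.

-42 dBFS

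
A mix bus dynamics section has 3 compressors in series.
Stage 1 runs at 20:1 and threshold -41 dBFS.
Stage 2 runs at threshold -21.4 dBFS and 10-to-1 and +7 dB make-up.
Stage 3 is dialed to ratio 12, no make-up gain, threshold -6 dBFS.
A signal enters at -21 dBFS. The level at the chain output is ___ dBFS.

Stage 1: 20 dB above -41 dBFS, reduced 20:1 to 1 dB above → -40 dBFS.
Stage 2: below threshold (-40 ≤ -21.4); passes unchanged; make-up brings it to -33 dBFS.
Stage 3: below threshold (-33 ≤ -6); passes unchanged; output -33 dBFS.

-33 dBFS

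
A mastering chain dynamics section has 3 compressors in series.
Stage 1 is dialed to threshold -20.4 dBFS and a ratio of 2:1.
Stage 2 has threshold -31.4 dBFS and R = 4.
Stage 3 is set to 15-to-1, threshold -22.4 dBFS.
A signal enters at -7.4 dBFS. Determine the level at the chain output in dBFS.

-27.025 dBFS

Stage 1: overshoot 13 dB → 13/2 = 6.5 dB → -13.9 dBFS.
Stage 2: -13.9 dBFS is 17.5 dB over -31.4 dBFS; at 4:1 that becomes 4.375 dB over, giving -27.025 dBFS.
Stage 3: -27.025 dBFS is at or below the -22.4 dBFS threshold — no compression; output -27.025 dBFS.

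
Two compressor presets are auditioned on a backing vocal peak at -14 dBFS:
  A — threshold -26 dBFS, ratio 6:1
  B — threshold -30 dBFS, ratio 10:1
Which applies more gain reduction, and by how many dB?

A: GR = 12 − 12/6 = 10 dB.
B: GR = 16 − 16/10 = 14.4 dB.
Difference: 4.4 dB in favour of B.

B, by 4.4 dB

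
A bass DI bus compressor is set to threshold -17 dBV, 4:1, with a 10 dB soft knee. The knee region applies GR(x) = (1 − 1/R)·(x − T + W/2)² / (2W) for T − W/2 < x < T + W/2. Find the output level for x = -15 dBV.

x − T + W/2 = -15 − (-17) + 5 = 7.
GR = (1 − 1/4) × 7² / 20 = 0.75 × 49 / 20 = 1.8375 dB.
Output = -15 − 1.8375 = -16.8375 dBV.

-16.8375 dBV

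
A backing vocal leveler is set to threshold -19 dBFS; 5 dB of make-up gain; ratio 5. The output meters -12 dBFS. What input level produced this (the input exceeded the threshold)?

-9 dBFS

Remove make-up: -12 − 5 = -17 dBFS.
Post-compression overshoot = -17 − (-19) = 2 dB.
Input overshoot = R × output overshoot = 10 dB → input = -19 + 10 = -9 dBFS.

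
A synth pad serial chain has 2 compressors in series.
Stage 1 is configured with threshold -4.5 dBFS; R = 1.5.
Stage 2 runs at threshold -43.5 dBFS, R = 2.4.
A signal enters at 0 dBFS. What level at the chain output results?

Stage 1: 4.5 dB above -4.5 dBFS, reduced 1.5:1 to 3 dB above → -1.5 dBFS.
Stage 2: overshoot 42 dB → 42/2.4 = 17.5 dB → -26 dBFS.

-26 dBFS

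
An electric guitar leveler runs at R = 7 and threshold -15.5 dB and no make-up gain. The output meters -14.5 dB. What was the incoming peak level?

-8.5 dB

Post-compression overshoot = -14.5 − (-15.5) = 1 dB.
Undo the ratio: input overshoot = 1 × 7 = 7 dB, giving input = -8.5 dB.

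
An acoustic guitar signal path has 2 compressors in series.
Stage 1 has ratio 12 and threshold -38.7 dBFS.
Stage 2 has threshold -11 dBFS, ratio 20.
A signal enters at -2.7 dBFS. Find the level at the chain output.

-35.7 dBFS

Stage 1: -2.7 dBFS is 36 dB over -38.7 dBFS; at 12:1 that becomes 3 dB over, giving -35.7 dBFS.
Stage 2: -35.7 dBFS is at or below the -11 dBFS threshold — no compression; output -35.7 dBFS.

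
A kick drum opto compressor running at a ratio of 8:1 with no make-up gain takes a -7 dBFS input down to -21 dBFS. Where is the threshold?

-23 dBFS

Input is 16 dB above T (since output overshoot × R = input overshoot: (-21 − T)·8 = -7 − T gives T = -23 dBFS).
Check: -23 + (-7 − (-23))/8 = -23 + 2 = -21 dBFS. ✓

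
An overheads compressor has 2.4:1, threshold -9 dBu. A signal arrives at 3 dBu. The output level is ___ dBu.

The input is 12 dB above the -9 dBu threshold.
The 12 dB excess becomes 5 dB after 2.4:1 reduction.
Output = -9 + 5 = -4 dBu.

-4 dBu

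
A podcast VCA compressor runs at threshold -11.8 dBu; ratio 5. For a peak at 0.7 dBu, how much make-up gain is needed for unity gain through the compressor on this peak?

The peak compresses to -11.8 + 12.5/5 = -9.3 dBu.
To reach 0.7 dBu requires 0.7 − (-9.3) = 10 dB of make-up.

10 dB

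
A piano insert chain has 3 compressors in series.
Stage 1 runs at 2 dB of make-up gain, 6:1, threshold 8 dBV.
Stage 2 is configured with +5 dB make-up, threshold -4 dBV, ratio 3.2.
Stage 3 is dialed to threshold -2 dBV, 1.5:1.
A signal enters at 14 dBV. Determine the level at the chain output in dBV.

Stage 1: overshoot 6 dB → 6/6 = 1 dB → 9 dBV; +2 dB make-up → 11 dBV.
Stage 2: 15 dB above -4 dBV, reduced 3.2:1 to 4.6875 dB above → 0.6875 dBV; +5 dB make-up → 5.6875 dBV.
Stage 3: 7.6875 dB above -2 dBV, reduced 1.5:1 to 5.125 dB above → 3.125 dBV.

3.125 dBV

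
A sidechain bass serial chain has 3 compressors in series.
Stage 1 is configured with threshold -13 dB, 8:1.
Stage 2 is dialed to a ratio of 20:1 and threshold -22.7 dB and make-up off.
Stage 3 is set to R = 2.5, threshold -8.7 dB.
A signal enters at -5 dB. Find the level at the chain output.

-22.165 dB

Stage 1: -5 dB is 8 dB over -13 dB; at 8:1 that becomes 1 dB over, giving -12 dB.
Stage 2: -12 dB is 10.7 dB over -22.7 dB; at 20:1 that becomes 0.535 dB over, giving -22.165 dB.
Stage 3: below threshold (-22.165 ≤ -8.7); passes unchanged; output -22.165 dB.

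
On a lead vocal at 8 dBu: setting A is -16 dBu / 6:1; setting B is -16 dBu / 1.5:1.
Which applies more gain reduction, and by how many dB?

A: GR = 24 − 24/6 = 20 dB.
B: GR = 24 − 24/1.5 = 8 dB.
A reduces 12 dB more.

A, by 12 dB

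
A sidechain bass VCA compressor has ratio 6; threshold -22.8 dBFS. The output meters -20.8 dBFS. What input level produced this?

The compressed level sits -20.8 − (-22.8) = 2 dB over threshold.
Undo the ratio: input overshoot = 2 × 6 = 12 dB, giving input = -10.8 dBFS.

-10.8 dBFS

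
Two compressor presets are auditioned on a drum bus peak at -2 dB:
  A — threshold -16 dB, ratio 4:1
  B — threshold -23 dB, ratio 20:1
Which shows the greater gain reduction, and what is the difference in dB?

B, by 9.45 dB

A: overshoot 14 dB → output overshoot 3.5 dB → GR 10.5 dB.
B: overshoot 21 dB → output overshoot 1.05 dB → GR 19.95 dB.
B reduces 9.45 dB more.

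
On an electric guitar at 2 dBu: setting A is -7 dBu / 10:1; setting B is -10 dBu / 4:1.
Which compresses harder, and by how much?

A: GR = 9 − 9/10 = 8.1 dB.
B: GR = 12 − 12/4 = 9 dB.
Difference: 0.9 dB in favour of B.

B, by 0.9 dB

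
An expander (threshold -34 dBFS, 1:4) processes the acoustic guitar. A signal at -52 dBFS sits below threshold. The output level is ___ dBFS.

The input is 18 dB below the -34 dBFS threshold.
A 1:4 expander multiplies undershoot by 4: 18 × 4 = 72 dB below threshold.
Output = -34 − 72 = -106 dBFS.

-106 dBFS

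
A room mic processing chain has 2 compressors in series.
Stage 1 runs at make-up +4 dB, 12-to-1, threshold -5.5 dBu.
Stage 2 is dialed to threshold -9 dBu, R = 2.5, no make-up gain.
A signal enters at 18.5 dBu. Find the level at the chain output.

Stage 1: 24 dB above -5.5 dBu, reduced 12:1 to 2 dB above → -3.5 dBu; +4 dB make-up → 0.5 dBu.
Stage 2: 9.5 dB above -9 dBu, reduced 2.5:1 to 3.8 dB above → -5.2 dBu.

-5.2 dBu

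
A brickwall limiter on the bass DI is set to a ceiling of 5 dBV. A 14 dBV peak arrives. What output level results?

5 dBV

At ∞:1, everything above 5 dBV is held at the ceiling.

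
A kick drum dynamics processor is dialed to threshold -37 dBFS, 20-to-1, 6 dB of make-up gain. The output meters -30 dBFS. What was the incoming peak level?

Stripping the +6 dB make-up gives -36 dBFS at the gain stage.
That's 1 dB above the -37 dBFS threshold.
Undo the ratio: input overshoot = 1 × 20 = 20 dB, giving input = -17 dBFS.

-17 dBFS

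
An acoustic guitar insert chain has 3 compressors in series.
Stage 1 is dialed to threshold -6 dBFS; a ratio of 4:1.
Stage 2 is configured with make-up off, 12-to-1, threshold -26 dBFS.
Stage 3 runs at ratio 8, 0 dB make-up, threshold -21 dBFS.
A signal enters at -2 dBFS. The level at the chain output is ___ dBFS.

-24.25 dBFS

Stage 1: overshoot 4 dB → 4/4 = 1 dB → -5 dBFS.
Stage 2: overshoot 21 dB → 21/12 = 1.75 dB → -24.25 dBFS.
Stage 3: -24.25 dBFS is at or below the -21 dBFS threshold — no compression; output -24.25 dBFS.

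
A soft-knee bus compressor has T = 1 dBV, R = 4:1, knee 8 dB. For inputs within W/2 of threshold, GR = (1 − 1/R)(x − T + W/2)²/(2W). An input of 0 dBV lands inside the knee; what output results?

x − T + W/2 = 0 − 1 + 4 = 3.
GR = (1 − 1/4) × 3² / 16 = 0.75 × 9 / 16 = 0.421875 dB.
Output = 0 − 0.421875 = -0.421875 dBV.

-0.421875 dBV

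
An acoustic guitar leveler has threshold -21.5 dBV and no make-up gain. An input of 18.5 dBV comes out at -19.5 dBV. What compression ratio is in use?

20:1

Input overshoot = 18.5 − (-21.5) = 40 dB; output overshoot = -19.5 − (-21.5) = 2 dB.
Ratio = 40 / 2 = 20.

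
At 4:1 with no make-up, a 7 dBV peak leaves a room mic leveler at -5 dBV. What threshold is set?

-9 dBV

Gain reduction = 7 − (-5) = 12 dB; output overshoot = GR / (R − 1) = 12 / 3 = 4 dB.
Threshold = output − output overshoot = -5 − 4 = -9 dBV.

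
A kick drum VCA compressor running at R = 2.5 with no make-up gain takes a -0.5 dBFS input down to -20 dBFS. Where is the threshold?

Input is 32.5 dB above T (since output overshoot × R = input overshoot: (-20 − T)·2.5 = -0.5 − T gives T = -33 dBFS).
Check: -33 + (-0.5 − (-33))/2.5 = -33 + 13 = -20 dBFS. ✓

-33 dBFS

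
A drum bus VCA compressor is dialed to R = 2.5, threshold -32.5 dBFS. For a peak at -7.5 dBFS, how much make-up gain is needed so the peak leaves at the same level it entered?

Overshoot 25 dB → 25/2.5 = 10 dB after compression, so the compressed level is -32.5 + 10 = -22.5 dBFS.
Make-up = target − compressed = -7.5 − (-22.5) = 15 dB.

15 dB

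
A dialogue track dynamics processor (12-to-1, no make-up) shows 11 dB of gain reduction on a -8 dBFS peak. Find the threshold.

Input is 12 dB above T (since output overshoot × R = input overshoot: (-19 − T)·12 = -8 − T gives T = -20 dBFS).
Check: -20 + (-8 − (-20))/12 = -20 + 1 = -19 dBFS. ✓

-20 dBFS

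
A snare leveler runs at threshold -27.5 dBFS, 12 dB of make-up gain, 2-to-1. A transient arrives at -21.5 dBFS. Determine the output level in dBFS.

-12.5 dBFS

-21.5 dBFS sits 6 dB over threshold.
The 6 dB excess becomes 3 dB after 2:1 reduction.
Output = -27.5 + 3 = -24.5 dBFS; make-up adds 12 dB, giving -12.5 dBFS.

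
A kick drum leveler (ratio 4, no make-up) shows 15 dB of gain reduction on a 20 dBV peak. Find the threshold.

Gain reduction = 20 − 5 = 15 dB; output overshoot = GR / (R − 1) = 15 / 3 = 5 dB.
Threshold = output − output overshoot = 5 − 5 = 0 dBV.

0 dBV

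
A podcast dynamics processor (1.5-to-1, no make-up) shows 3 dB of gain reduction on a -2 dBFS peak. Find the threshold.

-11 dBFS

Let T be the threshold. Output overshoot = (input overshoot)/R, so -5 − T = (-2 − T)/1.5.
1.5·(-5 − T) = -2 − T → 0.5·T = -7.5 − (-2) = -5.5.
T = -5.5/0.5 = -11 dBFS.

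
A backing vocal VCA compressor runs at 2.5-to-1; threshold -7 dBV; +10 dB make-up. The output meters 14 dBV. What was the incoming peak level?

Stripping the +10 dB make-up gives 4 dBV at the gain stage.
That's 11 dB above the -7 dBV threshold.
Input overshoot = R × output overshoot = 27.5 dB → input = -7 + 27.5 = 20.5 dBV.

20.5 dBV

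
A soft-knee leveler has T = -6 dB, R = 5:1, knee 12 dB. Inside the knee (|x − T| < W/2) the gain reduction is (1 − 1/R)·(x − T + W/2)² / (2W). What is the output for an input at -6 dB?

-7.2 dB

x − T + W/2 = -6 − (-6) + 6 = 6.
GR = (1 − 1/5) × 6² / 24 = 0.8 × 36 / 24 = 1.2 dB.
Output = -6 − 1.2 = -7.2 dB.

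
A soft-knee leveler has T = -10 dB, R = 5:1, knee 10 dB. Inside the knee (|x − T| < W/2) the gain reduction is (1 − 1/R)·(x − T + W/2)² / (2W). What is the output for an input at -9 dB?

-10.44 dB

x − T + W/2 = -9 − (-10) + 5 = 6.
GR = (1 − 1/5) × 6² / 20 = 0.8 × 36 / 20 = 1.44 dB.
Output = -9 − 1.44 = -10.44 dB.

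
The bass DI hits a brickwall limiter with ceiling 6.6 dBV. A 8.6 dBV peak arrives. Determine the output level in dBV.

6.6 dBV

The limiter clamps the peak to its 6.6 dBV ceiling.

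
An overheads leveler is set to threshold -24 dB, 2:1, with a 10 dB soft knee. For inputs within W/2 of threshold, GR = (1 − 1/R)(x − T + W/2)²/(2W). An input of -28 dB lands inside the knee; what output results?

-28.025 dB

x − T + W/2 = -28 − (-24) + 5 = 1.
GR = (1 − 1/2) × 1² / 20 = 0.5 × 1 / 20 = 0.025 dB.
Output = -28 − 0.025 = -28.025 dB.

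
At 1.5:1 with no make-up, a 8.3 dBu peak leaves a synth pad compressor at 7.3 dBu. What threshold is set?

Input is 3 dB above T (since output overshoot × R = input overshoot: (7.3 − T)·1.5 = 8.3 − T gives T = 5.3 dBu).
Check: 5.3 + (8.3 − 5.3)/1.5 = 5.3 + 2 = 7.3 dBu. ✓

5.3 dBu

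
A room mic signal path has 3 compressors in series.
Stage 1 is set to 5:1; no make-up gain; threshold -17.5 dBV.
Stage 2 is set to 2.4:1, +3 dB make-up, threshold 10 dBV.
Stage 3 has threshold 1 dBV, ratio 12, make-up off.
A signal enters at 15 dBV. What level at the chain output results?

Stage 1: 32.5 dB above -17.5 dBV, reduced 5:1 to 6.5 dB above → -11 dBV.
Stage 2: -11 dBV ≤ 10 dBV, so stage 2 doesn't engage; make-up brings it to -8 dBV.
Stage 3: -8 dBV is at or below the 1 dBV threshold — no compression; output -8 dBV.

-8 dBV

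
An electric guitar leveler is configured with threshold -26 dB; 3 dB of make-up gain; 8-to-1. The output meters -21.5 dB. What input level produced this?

-14 dB

Stripping the +3 dB make-up gives -24.5 dB at the gain stage.
That's 1.5 dB above the -26 dB threshold.
Input overshoot = R × output overshoot = 12 dB → input = -26 + 12 = -14 dB.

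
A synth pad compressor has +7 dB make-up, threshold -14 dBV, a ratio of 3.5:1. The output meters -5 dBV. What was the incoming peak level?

-7 dBV

Remove make-up: -5 − 7 = -12 dBV.
Post-compression overshoot = -12 − (-14) = 2 dB.
Before 3.5:1 compression the overshoot was 2 × 3.5 = 7 dB, so input = -14 + 7 = -7 dBV.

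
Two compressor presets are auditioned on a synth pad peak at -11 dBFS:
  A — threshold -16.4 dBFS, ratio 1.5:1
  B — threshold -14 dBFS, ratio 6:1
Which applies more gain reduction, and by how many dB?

A: overshoot 5.4 dB → output overshoot 3.6 dB → GR 1.8 dB.
B: overshoot 3 dB → output overshoot 0.5 dB → GR 2.5 dB.
Difference: 0.7 dB in favour of B.

B, by 0.7 dB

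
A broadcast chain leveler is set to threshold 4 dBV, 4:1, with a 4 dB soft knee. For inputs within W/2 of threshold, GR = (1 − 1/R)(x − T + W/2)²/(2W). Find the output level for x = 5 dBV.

4.15625 dBV

x − T + W/2 = 5 − 4 + 2 = 3.
GR = (1 − 1/4) × 3² / 8 = 0.75 × 9 / 8 = 0.84375 dB.
Output = 5 − 0.84375 = 4.15625 dBV.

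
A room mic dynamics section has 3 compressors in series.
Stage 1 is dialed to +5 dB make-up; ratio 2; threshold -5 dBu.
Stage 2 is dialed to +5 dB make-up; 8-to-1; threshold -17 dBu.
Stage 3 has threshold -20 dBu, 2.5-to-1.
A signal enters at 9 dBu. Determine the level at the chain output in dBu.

-15.6 dBu

Stage 1: 9 dBu is 14 dB over -5 dBu; at 2:1 that becomes 7 dB over, giving 2 dBu; +5 dB make-up → 7 dBu.
Stage 2: overshoot 24 dB → 24/8 = 3 dB → -14 dBu; +5 dB make-up → -9 dBu.
Stage 3: 11 dB above -20 dBu, reduced 2.5:1 to 4.4 dB above → -15.6 dBu.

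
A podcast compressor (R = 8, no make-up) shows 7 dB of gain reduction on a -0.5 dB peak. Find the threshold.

-8.5 dB

Gain reduction = -0.5 − (-7.5) = 7 dB; output overshoot = GR / (R − 1) = 7 / 7 = 1 dB.
Threshold = output − output overshoot = -7.5 − 1 = -8.5 dB.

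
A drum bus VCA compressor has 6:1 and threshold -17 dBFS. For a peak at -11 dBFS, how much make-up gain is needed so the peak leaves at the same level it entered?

5 dB

Overshoot 6 dB → 6/6 = 1 dB after compression, so the compressed level is -17 + 1 = -16 dBFS.
Make-up = target − compressed = -11 − (-16) = 5 dB.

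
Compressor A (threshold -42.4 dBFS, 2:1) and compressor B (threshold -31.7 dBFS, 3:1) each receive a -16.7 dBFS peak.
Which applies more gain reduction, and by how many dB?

A, by 2.85 dB

A: 25.7 dB over, compressed to 12.85 dB over, so 12.85 dB of GR.
B: 15 dB over, compressed to 5 dB over, so 10 dB of GR.
A applies 2.85 dB more gain reduction.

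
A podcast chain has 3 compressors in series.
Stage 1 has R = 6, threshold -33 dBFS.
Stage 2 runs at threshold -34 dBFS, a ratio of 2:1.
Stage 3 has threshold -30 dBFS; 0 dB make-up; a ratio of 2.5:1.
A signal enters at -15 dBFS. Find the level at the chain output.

Stage 1: overshoot 18 dB → 18/6 = 3 dB → -30 dBFS.
Stage 2: overshoot 4 dB → 4/2 = 2 dB → -32 dBFS.
Stage 3: -32 dBFS is at or below the -30 dBFS threshold — no compression; output -32 dBFS.

-32 dBFS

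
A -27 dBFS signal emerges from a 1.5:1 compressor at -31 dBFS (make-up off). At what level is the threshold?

-39 dBFS

Let T be the threshold. Output overshoot = (input overshoot)/R, so -31 − T = (-27 − T)/1.5.
1.5·(-31 − T) = -27 − T → 0.5·T = -46.5 − (-27) = -19.5.
T = -19.5/0.5 = -39 dBFS.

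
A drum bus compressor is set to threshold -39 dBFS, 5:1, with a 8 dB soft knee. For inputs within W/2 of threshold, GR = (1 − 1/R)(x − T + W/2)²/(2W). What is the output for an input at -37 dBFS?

x − T + W/2 = -37 − (-39) + 4 = 6.
GR = (1 − 1/5) × 6² / 16 = 0.8 × 36 / 16 = 1.8 dB.
Output = -37 − 1.8 = -38.8 dBFS.

-38.8 dBFS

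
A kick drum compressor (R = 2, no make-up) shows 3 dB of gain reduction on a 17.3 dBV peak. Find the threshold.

11.3 dBV

Gain reduction = 17.3 − 14.3 = 3 dB; output overshoot = GR / (R − 1) = 3 / 1 = 3 dB.
Threshold = output − output overshoot = 14.3 − 3 = 11.3 dBV.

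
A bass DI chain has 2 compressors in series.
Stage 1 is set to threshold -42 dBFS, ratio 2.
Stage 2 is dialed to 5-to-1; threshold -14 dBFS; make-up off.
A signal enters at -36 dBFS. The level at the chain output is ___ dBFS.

Stage 1: overshoot 6 dB → 6/2 = 3 dB → -39 dBFS.
Stage 2: -39 dBFS ≤ -14 dBFS, so stage 2 doesn't engage; output -39 dBFS.

-39 dBFS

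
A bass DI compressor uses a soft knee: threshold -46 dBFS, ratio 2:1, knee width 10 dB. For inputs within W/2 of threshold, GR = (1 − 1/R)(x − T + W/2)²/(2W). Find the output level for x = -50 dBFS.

-50.025 dBFS

x − T + W/2 = -50 − (-46) + 5 = 1.
GR = (1 − 1/2) × 1² / 20 = 0.5 × 1 / 20 = 0.025 dB.
Output = -50 − 0.025 = -50.025 dBFS.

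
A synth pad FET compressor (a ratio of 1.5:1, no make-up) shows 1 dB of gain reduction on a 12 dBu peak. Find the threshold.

Gain reduction = 12 − 11 = 1 dB; output overshoot = GR / (R − 1) = 1 / 0.5 = 2 dB.
Threshold = output − output overshoot = 11 − 2 = 9 dBu.

9 dBu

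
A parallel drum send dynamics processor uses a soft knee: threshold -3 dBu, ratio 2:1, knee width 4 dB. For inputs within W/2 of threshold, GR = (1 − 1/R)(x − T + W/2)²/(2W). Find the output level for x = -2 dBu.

-2.5625 dBu

x − T + W/2 = -2 − (-3) + 2 = 3.
GR = (1 − 1/2) × 3² / 8 = 0.5 × 9 / 8 = 0.5625 dB.
Output = -2 − 0.5625 = -2.5625 dBu.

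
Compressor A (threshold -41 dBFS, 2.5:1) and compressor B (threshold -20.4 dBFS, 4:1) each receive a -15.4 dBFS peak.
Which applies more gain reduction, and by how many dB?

A, by 11.61 dB

A: 25.6 dB over, compressed to 10.24 dB over, so 15.36 dB of GR.
B: 5 dB over, compressed to 1.25 dB over, so 3.75 dB of GR.
Difference: 11.61 dB in favour of A.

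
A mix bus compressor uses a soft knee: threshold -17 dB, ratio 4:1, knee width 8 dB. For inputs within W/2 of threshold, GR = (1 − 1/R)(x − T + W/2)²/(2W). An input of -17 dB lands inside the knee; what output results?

-17.75 dB

x − T + W/2 = -17 − (-17) + 4 = 4.
GR = (1 − 1/4) × 4² / 16 = 0.75 × 16 / 16 = 0.75 dB.
Output = -17 − 0.75 = -17.75 dB.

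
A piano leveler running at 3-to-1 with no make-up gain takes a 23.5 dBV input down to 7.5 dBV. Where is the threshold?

Input is 24 dB above T (since output overshoot × R = input overshoot: (7.5 − T)·3 = 23.5 − T gives T = -0.5 dBV).
Check: -0.5 + (23.5 − (-0.5))/3 = -0.5 + 8 = 7.5 dBV. ✓

-0.5 dBV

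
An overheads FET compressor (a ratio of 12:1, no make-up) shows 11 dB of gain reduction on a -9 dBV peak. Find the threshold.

Gain reduction = -9 − (-20) = 11 dB; output overshoot = GR / (R − 1) = 11 / 11 = 1 dB.
Threshold = output − output overshoot = -20 − 1 = -21 dBV.

-21 dBV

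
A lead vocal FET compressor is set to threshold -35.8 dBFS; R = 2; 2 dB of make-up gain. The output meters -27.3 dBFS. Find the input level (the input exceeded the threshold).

-22.8 dBFS

Before make-up, the level was -27.3 − 2 = -29.3 dBFS.
The compressed level sits -29.3 − (-35.8) = 6.5 dB over threshold.
Before 2:1 compression the overshoot was 6.5 × 2 = 13 dB, so input = -35.8 + 13 = -22.8 dBFS.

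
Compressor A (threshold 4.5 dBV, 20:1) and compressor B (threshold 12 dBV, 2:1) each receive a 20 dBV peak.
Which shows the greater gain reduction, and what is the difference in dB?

A: 15.5 dB over, compressed to 0.775 dB over, so 14.725 dB of GR.
B: 8 dB over, compressed to 4 dB over, so 4 dB of GR.
A reduces 10.725 dB more.

A, by 10.725 dB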